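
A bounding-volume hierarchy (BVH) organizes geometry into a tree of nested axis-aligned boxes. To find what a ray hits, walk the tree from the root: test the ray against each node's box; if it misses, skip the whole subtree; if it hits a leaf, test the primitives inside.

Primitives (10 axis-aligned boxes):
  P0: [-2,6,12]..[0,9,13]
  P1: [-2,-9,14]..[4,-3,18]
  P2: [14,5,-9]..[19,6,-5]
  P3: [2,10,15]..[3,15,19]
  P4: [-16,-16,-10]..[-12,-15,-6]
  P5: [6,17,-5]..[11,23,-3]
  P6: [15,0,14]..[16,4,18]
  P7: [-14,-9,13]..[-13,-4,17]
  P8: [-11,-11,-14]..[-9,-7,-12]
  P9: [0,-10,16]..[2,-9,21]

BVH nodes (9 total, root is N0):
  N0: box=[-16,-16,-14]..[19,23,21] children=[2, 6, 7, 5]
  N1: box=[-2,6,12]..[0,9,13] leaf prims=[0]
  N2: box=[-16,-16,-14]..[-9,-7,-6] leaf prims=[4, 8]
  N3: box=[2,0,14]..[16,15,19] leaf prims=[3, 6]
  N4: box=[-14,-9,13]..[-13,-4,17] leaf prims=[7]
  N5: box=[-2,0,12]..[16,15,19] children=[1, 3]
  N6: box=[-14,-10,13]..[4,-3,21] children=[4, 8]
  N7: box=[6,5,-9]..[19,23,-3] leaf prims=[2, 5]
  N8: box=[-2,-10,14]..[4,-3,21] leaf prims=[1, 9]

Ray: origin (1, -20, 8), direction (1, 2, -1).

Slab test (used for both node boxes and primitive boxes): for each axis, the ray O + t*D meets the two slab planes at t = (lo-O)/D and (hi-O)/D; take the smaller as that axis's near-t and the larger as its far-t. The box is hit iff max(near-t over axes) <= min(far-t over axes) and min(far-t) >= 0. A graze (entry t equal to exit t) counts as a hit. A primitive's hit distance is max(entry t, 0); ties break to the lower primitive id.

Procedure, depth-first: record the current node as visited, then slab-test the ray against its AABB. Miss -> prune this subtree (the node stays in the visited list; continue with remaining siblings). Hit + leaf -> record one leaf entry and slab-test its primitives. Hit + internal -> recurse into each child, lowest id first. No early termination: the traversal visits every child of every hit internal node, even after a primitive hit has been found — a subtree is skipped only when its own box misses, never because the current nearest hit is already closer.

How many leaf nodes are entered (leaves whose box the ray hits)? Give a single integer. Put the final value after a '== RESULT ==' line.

Walk:
N0 x:[-17,18] y:[2,43/2] z:[-13,22] -> hit [2,18], descend [2, 5, 6, 7]
  N2 x:[-17,-10] y:[2,13/2] z:[14,22] -> miss, prune
  N5 x:[-3,15] y:[10,35/2] z:[-11,-4] -> miss, prune
  N6 x:[-15,3] y:[5,17/2] z:[-13,-5] -> miss, prune
  N7 x:[5,18] y:[25/2,43/2] z:[11,17] -> hit [25/2,17] leaf, test {P2@t=13, P5(miss)}

Summary -> nodes [0, 2, 5, 6, 7]; box-tests=5; leaf-entries=1; first=P2

== RESULT ==
1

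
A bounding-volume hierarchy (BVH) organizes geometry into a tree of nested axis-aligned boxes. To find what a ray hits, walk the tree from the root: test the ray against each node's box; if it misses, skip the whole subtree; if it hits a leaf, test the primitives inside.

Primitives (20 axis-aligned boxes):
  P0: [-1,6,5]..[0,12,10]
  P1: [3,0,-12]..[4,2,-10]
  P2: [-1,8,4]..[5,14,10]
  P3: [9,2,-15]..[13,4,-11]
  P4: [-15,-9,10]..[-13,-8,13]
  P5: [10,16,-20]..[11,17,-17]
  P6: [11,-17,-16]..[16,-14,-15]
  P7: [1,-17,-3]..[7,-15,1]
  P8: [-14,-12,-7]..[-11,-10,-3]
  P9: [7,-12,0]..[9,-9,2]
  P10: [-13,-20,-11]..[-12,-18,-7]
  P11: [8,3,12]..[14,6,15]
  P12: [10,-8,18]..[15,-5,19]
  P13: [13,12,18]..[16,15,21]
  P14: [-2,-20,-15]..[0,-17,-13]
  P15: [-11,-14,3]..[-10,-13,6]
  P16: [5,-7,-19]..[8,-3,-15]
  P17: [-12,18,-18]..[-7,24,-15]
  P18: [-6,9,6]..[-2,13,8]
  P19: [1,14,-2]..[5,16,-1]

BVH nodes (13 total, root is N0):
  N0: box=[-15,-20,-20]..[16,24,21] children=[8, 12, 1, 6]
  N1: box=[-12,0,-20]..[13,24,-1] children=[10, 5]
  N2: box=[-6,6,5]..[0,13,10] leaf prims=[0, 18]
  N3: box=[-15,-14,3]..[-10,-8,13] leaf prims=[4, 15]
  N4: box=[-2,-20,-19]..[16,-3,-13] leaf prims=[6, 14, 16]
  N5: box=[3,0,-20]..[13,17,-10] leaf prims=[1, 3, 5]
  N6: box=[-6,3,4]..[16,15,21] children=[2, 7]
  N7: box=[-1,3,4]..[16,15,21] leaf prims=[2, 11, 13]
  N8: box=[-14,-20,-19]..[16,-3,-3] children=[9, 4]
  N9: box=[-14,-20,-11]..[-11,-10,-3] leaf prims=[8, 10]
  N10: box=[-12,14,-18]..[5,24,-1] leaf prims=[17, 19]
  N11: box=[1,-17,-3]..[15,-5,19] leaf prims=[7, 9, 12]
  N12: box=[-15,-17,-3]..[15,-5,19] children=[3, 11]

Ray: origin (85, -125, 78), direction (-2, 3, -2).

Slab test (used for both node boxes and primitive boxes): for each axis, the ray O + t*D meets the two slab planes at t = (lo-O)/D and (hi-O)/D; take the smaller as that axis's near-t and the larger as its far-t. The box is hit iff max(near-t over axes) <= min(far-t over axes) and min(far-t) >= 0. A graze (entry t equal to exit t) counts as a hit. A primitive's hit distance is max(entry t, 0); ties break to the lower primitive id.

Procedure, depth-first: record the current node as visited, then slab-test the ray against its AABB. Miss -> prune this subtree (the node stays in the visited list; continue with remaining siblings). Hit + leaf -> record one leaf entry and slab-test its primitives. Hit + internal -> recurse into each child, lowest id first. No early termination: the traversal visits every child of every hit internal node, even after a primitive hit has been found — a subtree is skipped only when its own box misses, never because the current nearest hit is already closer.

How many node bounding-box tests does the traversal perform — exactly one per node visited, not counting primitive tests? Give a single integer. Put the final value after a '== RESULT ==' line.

Traverse from the root:
N0 x:[69/2,50] y:[35,149/3] z:[57/2,49] -> hit [35,49], descend [1, 6, 8, 12]
  N1 x:[36,97/2] y:[125/3,149/3] z:[79/2,49] -> hit [125/3,97/2], descend [5, 10]
    N5 x:[36,41] y:[125/3,142/3] z:[44,49] -> miss, prune
    N10 x:[40,97/2] y:[139/3,149/3] z:[79/2,48] -> hit [139/3,48] leaf, test {P17@t=143/3, P19(miss)}
  N6 x:[69/2,91/2] y:[128/3,140/3] z:[57/2,37] -> miss, prune
  N8 x:[69/2,99/2] y:[35,122/3] z:[81/2,97/2] -> hit [81/2,122/3], descend [4, 9]
    N4 x:[69/2,87/2] y:[35,122/3] z:[91/2,97/2] -> miss, prune
    N9 x:[48,99/2] y:[35,115/3] z:[81/2,89/2] -> miss, prune
  N12 x:[35,50] y:[36,40] z:[59/2,81/2] -> hit [36,40], descend [3, 11]
    N3 x:[95/2,50] y:[37,39] z:[65/2,75/2] -> miss, prune
    N11 x:[35,42] y:[36,40] z:[59/2,81/2] -> hit [36,40] leaf, test {P7(miss), P9@t=38, P12(miss)}

Summary -> nodes [0, 1, 5, 10, 6, 8, 4, 9, 12, 3, 11]; box-tests=11; leaf-entries=2; first=P9

== RESULT ==
11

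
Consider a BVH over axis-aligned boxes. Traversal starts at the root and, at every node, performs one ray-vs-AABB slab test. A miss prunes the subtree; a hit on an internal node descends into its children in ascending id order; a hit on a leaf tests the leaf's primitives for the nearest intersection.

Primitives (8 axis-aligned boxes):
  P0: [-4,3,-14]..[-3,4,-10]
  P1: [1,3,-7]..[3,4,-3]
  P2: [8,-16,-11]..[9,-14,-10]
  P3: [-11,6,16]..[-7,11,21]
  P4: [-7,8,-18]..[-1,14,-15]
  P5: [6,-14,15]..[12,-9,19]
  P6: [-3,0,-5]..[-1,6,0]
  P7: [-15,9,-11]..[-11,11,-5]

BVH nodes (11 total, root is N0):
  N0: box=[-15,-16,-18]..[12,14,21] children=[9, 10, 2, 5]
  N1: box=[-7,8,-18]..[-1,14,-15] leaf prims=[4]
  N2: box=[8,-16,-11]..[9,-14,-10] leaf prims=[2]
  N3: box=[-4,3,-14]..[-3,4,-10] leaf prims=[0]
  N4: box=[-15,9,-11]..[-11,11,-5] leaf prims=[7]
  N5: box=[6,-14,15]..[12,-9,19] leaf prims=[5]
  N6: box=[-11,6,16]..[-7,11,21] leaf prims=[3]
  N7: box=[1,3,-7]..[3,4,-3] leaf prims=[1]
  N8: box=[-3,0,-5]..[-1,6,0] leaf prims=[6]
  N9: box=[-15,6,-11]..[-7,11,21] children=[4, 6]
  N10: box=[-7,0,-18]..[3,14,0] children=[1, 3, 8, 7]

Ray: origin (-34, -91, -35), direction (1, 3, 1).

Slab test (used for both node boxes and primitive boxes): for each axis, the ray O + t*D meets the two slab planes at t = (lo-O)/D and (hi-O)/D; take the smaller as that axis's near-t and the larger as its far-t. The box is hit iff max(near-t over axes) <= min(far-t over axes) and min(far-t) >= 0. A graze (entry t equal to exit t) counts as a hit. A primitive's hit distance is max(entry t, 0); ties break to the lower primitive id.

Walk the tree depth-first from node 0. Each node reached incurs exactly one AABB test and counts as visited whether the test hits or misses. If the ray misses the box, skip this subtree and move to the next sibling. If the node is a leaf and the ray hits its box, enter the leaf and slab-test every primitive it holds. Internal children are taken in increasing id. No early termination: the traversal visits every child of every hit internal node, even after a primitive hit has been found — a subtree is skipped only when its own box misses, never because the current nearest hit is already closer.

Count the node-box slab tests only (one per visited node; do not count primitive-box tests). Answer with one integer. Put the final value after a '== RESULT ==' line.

Traverse from the root:
N0 x:[19,46] y:[25,35] z:[17,56] -> hit [25,35], descend [2, 5, 9, 10]
  N2 x:[42,43] y:[25,77/3] z:[24,25] -> miss, prune
  N5 x:[40,46] y:[77/3,82/3] z:[50,54] -> miss, prune
  N9 x:[19,27] y:[97/3,34] z:[24,56] -> miss, prune
  N10 x:[27,37] y:[91/3,35] z:[17,35] -> hit [91/3,35], descend [1, 3, 7, 8]
    N1 x:[27,33] y:[33,35] z:[17,20] -> miss, prune
    N3 x:[30,31] y:[94/3,95/3] z:[21,25] -> miss, prune
    N7 x:[35,37] y:[94/3,95/3] z:[28,32] -> miss, prune
    N8 x:[31,33] y:[91/3,97/3] z:[30,35] -> hit [31,97/3] leaf, test {P6@t=31}

order=[0, 2, 5, 9, 10, 1, 3, 7, 8]  |boxes|=9  |leaves|=1  hit=P6

== RESULT ==
9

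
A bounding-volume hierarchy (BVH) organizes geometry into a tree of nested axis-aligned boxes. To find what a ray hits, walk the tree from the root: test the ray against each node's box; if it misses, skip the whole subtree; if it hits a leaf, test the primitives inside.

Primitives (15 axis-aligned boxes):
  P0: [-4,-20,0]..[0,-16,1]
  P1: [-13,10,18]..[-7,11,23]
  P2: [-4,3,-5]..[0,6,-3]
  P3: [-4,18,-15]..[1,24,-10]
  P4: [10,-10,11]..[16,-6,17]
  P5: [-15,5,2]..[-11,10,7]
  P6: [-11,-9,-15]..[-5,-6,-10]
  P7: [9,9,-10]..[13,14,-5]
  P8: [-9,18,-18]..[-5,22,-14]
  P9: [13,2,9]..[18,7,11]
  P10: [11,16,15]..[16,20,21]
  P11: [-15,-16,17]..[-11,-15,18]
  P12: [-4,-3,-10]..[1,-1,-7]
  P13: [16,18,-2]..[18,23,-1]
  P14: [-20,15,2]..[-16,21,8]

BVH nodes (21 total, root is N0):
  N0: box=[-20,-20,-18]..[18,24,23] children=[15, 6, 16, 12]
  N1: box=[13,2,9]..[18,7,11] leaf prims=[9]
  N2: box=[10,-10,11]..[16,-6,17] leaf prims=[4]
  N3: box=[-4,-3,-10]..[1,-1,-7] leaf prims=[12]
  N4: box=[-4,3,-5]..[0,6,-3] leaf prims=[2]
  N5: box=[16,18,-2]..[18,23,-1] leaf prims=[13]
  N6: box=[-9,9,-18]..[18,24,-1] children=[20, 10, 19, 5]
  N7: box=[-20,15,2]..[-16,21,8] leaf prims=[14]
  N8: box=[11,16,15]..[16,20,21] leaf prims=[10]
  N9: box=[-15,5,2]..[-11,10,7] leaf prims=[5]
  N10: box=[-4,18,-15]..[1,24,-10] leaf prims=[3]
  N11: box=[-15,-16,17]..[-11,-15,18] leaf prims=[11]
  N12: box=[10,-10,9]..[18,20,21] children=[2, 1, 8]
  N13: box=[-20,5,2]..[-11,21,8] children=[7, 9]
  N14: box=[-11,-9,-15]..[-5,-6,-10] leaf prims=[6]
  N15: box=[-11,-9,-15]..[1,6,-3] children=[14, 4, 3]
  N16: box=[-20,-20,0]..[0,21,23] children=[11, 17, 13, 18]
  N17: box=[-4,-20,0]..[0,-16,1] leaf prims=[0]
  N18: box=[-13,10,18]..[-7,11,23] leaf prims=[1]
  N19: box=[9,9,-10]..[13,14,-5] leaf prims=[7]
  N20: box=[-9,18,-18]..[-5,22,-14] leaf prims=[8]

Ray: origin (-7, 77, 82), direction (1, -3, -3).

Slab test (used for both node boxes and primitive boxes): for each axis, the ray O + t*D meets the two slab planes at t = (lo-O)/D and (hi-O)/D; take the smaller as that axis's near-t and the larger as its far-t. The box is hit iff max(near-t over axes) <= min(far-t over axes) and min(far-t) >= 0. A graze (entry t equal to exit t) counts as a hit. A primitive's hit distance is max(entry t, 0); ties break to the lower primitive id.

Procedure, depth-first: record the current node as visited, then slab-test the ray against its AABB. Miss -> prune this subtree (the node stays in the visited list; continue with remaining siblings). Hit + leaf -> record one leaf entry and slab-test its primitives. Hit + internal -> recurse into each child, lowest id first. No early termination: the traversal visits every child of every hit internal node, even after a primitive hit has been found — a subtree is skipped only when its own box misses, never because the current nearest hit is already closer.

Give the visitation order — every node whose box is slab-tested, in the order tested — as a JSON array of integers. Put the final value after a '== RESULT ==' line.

Trace the traversal:
N0 x:[-13,25] y:[53/3,97/3] z:[59/3,100/3] -> hit [59/3,25], descend [6, 12, 15, 16]
  N6 x:[-2,25] y:[53/3,68/3] z:[83/3,100/3] -> miss, prune
  N12 x:[17,25] y:[19,29] z:[61/3,73/3] -> hit [61/3,73/3], descend [1, 2, 8]
    N1 x:[20,25] y:[70/3,25] z:[71/3,73/3] -> hit [71/3,73/3] leaf, test {P9@t=71/3}
    N2 x:[17,23] y:[83/3,29] z:[65/3,71/3] -> miss, prune
    N8 x:[18,23] y:[19,61/3] z:[61/3,67/3] -> hit [61/3,61/3] leaf, test {P10@t=61/3}
  N15 x:[-4,8] y:[71/3,86/3] z:[85/3,97/3] -> miss, prune
  N16 x:[-13,7] y:[56/3,97/3] z:[59/3,82/3] -> miss, prune

Summary -> nodes [0, 6, 12, 1, 2, 8, 15, 16]; box-tests=8; leaf-entries=2; first=P10

== RESULT ==
[0, 6, 12, 1, 2, 8, 15, 16]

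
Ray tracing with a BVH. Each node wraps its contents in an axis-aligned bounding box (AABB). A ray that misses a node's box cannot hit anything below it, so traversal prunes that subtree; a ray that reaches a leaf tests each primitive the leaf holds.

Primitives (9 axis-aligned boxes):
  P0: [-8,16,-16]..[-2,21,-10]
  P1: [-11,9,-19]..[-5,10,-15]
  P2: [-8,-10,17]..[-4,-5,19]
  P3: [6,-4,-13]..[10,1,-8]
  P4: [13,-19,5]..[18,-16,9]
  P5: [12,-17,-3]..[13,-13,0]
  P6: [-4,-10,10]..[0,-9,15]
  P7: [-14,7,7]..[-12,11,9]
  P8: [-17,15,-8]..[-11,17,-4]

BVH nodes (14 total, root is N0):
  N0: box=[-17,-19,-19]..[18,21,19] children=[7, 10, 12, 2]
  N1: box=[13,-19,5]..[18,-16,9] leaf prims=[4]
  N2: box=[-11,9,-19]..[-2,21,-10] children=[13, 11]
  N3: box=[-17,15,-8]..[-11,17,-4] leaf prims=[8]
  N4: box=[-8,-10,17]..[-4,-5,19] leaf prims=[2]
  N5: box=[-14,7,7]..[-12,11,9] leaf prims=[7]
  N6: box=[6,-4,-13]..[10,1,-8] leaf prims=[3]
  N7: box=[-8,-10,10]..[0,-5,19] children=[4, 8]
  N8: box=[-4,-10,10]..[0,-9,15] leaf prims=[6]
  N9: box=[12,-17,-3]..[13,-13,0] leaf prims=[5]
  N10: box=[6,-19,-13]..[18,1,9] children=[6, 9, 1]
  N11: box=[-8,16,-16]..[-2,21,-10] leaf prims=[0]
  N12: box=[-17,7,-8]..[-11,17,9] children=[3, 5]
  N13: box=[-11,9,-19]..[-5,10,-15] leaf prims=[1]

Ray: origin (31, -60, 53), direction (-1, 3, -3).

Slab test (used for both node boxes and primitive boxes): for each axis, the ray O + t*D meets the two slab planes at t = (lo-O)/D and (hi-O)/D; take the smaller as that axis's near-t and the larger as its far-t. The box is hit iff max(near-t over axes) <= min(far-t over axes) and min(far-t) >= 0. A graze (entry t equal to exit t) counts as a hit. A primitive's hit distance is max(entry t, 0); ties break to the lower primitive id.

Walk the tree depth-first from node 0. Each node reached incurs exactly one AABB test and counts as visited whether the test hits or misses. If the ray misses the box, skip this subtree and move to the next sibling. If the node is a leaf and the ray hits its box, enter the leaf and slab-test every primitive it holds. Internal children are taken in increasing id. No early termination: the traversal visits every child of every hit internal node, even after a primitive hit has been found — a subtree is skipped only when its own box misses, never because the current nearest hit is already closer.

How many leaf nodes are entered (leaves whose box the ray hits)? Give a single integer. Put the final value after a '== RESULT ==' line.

Walk:
N0 x:[13,48] y:[41/3,27] z:[34/3,24] -> hit [41/3,24], descend [2, 7, 10, 12]
  N2 x:[33,42] y:[23,27] z:[21,24] -> miss, prune
  N7 x:[31,39] y:[50/3,55/3] z:[34/3,43/3] -> miss, prune
  N10 x:[13,25] y:[41/3,61/3] z:[44/3,22] -> hit [44/3,61/3], descend [1, 6, 9]
    N1 x:[13,18] y:[41/3,44/3] z:[44/3,16] -> hit [44/3,44/3] leaf, test {P4@t=44/3}
    N6 x:[21,25] y:[56/3,61/3] z:[61/3,22] -> miss, prune
    N9 x:[18,19] y:[43/3,47/3] z:[53/3,56/3] -> miss, prune
  N12 x:[42,48] y:[67/3,77/3] z:[44/3,61/3] -> miss, prune

8 AABB tests over nodes [0, 2, 7, 10, 1, 6, 9, 12]; 1 leaf entered; closest P4.

== RESULT ==
1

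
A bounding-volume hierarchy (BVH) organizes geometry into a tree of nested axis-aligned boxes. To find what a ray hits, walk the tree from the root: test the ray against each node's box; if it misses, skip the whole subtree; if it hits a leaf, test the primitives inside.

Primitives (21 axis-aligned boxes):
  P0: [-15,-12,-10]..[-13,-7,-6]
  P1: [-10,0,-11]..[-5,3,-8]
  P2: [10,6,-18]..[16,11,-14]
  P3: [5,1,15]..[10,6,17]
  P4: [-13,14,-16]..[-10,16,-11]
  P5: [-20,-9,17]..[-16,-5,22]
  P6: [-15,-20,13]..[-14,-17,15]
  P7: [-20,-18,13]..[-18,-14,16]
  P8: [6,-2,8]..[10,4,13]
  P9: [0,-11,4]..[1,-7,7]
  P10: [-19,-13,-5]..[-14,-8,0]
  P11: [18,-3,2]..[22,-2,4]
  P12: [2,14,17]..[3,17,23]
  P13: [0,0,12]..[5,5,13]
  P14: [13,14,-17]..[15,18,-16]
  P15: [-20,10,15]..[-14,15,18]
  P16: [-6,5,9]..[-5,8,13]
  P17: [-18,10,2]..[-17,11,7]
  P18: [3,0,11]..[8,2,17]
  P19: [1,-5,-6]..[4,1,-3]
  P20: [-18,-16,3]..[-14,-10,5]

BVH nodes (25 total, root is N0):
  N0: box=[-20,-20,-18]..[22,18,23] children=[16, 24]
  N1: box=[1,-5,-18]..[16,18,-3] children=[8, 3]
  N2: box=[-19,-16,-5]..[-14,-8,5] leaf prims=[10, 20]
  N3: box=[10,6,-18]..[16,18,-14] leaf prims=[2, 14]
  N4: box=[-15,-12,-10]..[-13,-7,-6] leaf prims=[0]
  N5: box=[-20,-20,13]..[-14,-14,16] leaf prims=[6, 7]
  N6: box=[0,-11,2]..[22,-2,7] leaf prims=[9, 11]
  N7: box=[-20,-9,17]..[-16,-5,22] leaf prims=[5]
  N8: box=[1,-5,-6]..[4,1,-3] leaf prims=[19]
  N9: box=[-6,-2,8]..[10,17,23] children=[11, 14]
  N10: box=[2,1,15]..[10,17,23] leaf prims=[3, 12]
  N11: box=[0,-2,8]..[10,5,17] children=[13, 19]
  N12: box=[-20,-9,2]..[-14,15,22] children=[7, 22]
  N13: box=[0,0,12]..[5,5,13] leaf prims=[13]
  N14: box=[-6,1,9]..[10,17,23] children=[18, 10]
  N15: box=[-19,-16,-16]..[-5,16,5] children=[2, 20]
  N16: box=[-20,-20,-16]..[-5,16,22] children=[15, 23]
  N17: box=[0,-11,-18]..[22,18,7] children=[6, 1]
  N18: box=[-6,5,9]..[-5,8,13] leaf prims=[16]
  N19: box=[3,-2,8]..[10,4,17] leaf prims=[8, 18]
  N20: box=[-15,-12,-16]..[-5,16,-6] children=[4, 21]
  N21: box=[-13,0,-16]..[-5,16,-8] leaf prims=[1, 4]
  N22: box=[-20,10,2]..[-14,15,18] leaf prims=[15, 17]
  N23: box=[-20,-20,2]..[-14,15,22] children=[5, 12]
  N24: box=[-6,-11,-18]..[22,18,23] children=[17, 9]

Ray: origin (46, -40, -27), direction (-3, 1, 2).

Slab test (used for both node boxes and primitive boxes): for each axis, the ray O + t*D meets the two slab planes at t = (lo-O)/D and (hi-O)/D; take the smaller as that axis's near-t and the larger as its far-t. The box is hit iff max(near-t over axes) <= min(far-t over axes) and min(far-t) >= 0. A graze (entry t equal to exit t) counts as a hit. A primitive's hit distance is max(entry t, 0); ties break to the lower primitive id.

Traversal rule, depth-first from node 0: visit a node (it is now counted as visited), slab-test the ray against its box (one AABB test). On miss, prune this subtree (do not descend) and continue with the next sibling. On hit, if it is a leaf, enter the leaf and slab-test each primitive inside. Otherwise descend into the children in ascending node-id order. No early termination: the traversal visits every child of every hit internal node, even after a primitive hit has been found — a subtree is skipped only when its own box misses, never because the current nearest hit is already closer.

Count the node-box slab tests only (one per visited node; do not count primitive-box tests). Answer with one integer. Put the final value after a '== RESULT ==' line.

Trace the traversal:
N0 x:[8,22] y:[20,58] z:[9/2,25] -> hit [20,22], descend [16, 24]
  N16 x:[17,22] y:[20,56] z:[11/2,49/2] -> hit [20,22], descend [15, 23]
    N15 x:[17,65/3] y:[24,56] z:[11/2,16] -> miss, prune
    N23 x:[20,22] y:[20,55] z:[29/2,49/2] -> hit [20,22], descend [5, 12]
      N5 x:[20,22] y:[20,26] z:[20,43/2] -> hit [20,43/2] leaf, test {P6@t=20, P7(miss)}
      N12 x:[20,22] y:[31,55] z:[29/2,49/2] -> miss, prune
  N24 x:[8,52/3] y:[29,58] z:[9/2,25] -> miss, prune

7 AABB tests over nodes [0, 16, 15, 23, 5, 12, 24]; 1 leaf entered; closest P6.

== RESULT ==
7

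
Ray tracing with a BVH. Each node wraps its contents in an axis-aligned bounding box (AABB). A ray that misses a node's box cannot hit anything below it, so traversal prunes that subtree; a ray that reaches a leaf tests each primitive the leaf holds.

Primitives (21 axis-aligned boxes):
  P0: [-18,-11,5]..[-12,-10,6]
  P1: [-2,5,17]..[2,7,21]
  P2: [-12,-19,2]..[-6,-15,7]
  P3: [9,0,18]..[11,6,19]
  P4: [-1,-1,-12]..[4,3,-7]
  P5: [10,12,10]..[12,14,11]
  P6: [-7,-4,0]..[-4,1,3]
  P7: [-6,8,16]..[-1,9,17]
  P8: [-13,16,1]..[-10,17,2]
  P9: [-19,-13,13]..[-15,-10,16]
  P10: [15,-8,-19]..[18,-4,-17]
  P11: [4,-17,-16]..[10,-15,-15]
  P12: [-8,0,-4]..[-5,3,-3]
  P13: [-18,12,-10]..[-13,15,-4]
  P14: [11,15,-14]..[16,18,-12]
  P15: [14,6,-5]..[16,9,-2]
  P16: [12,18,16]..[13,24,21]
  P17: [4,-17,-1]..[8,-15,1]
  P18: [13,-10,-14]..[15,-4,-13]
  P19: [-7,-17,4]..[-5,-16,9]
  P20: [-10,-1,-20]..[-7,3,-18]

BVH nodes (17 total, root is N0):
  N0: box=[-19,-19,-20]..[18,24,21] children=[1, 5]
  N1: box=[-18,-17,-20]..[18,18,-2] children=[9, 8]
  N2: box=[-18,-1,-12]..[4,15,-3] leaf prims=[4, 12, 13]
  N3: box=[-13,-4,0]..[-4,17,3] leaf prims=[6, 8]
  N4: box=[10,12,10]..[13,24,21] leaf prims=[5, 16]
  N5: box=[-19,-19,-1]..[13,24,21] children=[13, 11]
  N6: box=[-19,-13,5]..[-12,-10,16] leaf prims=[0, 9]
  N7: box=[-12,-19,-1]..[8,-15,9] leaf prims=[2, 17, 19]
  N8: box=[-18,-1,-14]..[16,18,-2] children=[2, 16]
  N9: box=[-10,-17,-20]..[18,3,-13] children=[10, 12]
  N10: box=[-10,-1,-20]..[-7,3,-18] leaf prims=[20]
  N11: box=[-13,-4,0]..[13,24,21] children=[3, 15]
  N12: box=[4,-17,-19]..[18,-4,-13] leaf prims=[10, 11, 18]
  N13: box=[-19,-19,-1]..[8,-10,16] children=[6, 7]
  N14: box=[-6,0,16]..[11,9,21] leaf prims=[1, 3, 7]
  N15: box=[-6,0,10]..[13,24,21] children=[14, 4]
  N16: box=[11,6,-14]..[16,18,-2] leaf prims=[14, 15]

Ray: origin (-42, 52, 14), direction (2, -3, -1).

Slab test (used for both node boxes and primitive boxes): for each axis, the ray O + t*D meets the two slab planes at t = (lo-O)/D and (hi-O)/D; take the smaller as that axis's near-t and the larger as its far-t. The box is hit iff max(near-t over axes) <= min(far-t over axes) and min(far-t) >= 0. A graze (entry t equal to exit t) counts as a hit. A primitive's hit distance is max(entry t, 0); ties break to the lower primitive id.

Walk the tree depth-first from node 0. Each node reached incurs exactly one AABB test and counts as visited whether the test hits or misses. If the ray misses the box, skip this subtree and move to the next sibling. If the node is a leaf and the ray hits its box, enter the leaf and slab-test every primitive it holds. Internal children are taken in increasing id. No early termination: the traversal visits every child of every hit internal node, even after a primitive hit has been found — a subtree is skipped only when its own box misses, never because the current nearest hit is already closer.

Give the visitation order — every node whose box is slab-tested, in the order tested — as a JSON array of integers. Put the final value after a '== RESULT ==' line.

Trace the traversal:
N0 x:[23/2,30] y:[28/3,71/3] z:[-7,34] -> hit [23/2,71/3], descend [1, 5]
  N1 x:[12,30] y:[34/3,23] z:[16,34] -> hit [16,23], descend [8, 9]
    N8 x:[12,29] y:[34/3,53/3] z:[16,28] -> hit [16,53/3], descend [2, 16]
      N2 x:[12,23] y:[37/3,53/3] z:[17,26] -> hit [17,53/3] leaf, test {P4(miss), P12@t=17, P13(miss)}
      N16 x:[53/2,29] y:[34/3,46/3] z:[16,28] -> miss, prune
    N9 x:[16,30] y:[49/3,23] z:[27,34] -> miss, prune
  N5 x:[23/2,55/2] y:[28/3,71/3] z:[-7,15] -> hit [23/2,15], descend [11, 13]
    N11 x:[29/2,55/2] y:[28/3,56/3] z:[-7,14] -> miss, prune
    N13 x:[23/2,25] y:[62/3,71/3] z:[-2,15] -> miss, prune

order=[0, 1, 8, 2, 16, 9, 5, 11, 13]  |boxes|=9  |leaves|=1  hit=P12

== RESULT ==
[0, 1, 8, 2, 16, 9, 5, 11, 13]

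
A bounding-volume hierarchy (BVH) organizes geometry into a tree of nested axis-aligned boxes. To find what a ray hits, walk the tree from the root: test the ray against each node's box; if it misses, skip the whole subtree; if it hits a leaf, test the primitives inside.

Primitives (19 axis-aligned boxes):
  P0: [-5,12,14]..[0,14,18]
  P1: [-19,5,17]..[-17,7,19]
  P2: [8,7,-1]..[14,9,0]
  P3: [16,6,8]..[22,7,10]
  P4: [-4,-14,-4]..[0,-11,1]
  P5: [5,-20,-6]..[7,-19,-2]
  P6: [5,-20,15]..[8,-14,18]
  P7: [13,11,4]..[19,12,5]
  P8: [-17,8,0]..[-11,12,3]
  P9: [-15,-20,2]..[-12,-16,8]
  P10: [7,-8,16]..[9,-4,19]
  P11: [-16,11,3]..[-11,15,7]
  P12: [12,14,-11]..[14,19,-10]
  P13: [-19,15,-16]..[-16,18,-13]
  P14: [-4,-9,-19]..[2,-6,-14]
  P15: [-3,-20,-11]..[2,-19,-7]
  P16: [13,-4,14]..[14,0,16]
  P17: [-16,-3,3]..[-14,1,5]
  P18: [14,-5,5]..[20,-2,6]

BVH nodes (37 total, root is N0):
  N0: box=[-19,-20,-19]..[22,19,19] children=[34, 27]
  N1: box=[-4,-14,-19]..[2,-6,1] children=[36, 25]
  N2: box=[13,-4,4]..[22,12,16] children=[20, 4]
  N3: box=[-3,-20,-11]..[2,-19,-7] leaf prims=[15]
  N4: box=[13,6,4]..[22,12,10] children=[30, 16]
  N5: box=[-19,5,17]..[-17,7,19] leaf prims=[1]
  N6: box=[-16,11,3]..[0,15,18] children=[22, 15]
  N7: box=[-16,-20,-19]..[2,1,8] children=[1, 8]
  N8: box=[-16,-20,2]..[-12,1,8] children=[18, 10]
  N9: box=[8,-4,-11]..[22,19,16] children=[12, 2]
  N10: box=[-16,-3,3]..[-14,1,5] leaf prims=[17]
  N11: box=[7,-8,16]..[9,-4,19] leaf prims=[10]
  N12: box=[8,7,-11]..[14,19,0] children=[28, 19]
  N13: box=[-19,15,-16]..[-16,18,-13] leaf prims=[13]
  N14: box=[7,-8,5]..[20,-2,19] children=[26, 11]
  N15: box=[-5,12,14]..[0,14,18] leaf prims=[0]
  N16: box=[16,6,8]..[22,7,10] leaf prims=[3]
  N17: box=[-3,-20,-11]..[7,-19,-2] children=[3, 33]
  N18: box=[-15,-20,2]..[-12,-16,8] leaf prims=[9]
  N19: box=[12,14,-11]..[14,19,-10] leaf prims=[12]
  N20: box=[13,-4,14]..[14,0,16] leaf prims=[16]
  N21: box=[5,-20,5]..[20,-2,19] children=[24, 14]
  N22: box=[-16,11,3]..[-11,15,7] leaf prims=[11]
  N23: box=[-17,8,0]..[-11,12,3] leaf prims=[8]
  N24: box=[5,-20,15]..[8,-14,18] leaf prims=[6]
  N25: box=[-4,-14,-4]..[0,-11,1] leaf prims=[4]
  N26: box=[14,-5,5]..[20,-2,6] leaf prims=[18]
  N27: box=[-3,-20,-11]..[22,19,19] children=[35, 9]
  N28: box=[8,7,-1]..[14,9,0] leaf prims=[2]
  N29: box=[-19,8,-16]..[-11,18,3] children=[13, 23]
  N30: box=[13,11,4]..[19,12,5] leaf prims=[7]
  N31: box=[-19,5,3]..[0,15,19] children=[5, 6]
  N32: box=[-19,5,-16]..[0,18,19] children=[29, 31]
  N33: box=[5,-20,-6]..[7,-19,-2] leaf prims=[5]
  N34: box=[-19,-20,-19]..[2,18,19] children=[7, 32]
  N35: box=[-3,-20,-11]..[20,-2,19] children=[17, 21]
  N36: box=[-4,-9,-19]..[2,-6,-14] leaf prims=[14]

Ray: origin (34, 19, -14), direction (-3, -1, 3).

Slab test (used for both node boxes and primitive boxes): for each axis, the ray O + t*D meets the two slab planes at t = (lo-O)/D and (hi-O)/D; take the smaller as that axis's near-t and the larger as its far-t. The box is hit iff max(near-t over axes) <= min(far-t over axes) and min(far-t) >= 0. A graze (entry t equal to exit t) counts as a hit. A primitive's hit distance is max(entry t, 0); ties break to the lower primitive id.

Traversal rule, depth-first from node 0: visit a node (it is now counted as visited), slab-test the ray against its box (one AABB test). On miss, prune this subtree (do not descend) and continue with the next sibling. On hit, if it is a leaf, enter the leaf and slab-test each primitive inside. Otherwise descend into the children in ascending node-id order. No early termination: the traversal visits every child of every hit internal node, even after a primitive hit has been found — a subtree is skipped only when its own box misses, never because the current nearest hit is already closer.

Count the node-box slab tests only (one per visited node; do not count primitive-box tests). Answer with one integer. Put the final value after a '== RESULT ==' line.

Walk:
N0 x:[4,53/3] y:[0,39] z:[-5/3,11] -> hit [4,11], descend [27, 34]
  N27 x:[4,37/3] y:[0,39] z:[1,11] -> hit [4,11], descend [9, 35]
    N9 x:[4,26/3] y:[0,23] z:[1,10] -> hit [4,26/3], descend [2, 12]
      N2 x:[4,7] y:[7,23] z:[6,10] -> hit [7,7], descend [4, 20]
        N4 x:[4,7] y:[7,13] z:[6,8] -> hit [7,7], descend [16, 30]
          N16 x:[4,6] y:[12,13] z:[22/3,8] -> miss, prune
          N30 x:[5,7] y:[7,8] z:[6,19/3] -> miss, prune
        N20 x:[20/3,7] y:[19,23] z:[28/3,10] -> miss, prune
      N12 x:[20/3,26/3] y:[0,12] z:[1,14/3] -> miss, prune
    N35 x:[14/3,37/3] y:[21,39] z:[1,11] -> miss, prune
  N34 x:[32/3,53/3] y:[1,39] z:[-5/3,11] -> hit [32/3,11], descend [7, 32]
    N7 x:[32/3,50/3] y:[18,39] z:[-5/3,22/3] -> miss, prune
    N32 x:[34/3,53/3] y:[1,14] z:[-2/3,11] -> miss, prune

order=[0, 27, 9, 2, 4, 16, 30, 20, 12, 35, 34, 7, 32]  |boxes|=13  |leaves|=0  hit=miss

== RESULT ==
13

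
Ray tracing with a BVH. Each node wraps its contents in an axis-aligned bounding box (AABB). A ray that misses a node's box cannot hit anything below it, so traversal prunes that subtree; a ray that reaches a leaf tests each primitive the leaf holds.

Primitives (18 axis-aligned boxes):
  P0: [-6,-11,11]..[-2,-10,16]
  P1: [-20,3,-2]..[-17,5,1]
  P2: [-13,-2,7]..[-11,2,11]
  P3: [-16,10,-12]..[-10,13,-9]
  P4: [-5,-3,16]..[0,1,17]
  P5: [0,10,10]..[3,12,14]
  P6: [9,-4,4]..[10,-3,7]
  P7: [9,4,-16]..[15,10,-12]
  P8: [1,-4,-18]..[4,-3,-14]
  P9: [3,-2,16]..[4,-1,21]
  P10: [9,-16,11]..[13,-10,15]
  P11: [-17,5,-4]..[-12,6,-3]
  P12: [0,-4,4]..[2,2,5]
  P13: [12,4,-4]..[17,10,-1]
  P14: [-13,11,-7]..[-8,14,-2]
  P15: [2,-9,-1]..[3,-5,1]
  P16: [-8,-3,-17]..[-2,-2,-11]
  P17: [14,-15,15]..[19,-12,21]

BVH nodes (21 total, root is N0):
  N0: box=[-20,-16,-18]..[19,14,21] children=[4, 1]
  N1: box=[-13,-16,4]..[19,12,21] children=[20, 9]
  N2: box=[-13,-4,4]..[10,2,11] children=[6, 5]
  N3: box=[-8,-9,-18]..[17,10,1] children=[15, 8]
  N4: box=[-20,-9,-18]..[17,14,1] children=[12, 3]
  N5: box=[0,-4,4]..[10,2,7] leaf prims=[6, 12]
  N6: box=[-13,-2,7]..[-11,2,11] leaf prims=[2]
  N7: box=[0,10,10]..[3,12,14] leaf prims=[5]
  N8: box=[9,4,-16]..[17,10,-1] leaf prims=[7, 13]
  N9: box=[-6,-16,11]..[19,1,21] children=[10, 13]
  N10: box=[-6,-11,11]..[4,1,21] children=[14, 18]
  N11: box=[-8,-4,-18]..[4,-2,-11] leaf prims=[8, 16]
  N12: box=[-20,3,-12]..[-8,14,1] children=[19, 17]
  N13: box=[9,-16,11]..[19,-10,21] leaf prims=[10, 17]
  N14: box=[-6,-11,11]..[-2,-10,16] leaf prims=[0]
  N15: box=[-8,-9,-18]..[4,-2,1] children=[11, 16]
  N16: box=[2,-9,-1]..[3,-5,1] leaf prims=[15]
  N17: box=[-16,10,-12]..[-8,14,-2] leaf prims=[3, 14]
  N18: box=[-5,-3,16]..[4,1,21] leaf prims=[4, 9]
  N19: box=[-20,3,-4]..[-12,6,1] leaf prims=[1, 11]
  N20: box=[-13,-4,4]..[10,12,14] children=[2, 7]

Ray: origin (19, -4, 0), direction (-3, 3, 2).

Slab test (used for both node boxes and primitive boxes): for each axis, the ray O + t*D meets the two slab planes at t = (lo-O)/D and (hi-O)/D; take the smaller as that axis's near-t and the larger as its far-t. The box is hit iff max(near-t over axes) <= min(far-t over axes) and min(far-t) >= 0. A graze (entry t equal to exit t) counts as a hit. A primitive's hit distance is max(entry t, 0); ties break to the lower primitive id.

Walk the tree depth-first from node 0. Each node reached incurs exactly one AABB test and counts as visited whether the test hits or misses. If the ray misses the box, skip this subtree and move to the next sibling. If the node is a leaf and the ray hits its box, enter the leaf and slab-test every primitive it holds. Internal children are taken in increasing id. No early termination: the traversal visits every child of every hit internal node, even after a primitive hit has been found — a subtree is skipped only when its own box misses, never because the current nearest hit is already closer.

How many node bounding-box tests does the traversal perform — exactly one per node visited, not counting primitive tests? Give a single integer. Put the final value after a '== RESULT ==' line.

Walk:
N0 x:[0,13] y:[-4,6] z:[-9,21/2] -> hit [0,6], descend [1, 4]
  N1 x:[0,32/3] y:[-4,16/3] z:[2,21/2] -> hit [2,16/3], descend [9, 20]
    N9 x:[0,25/3] y:[-4,5/3] z:[11/2,21/2] -> miss, prune
    N20 x:[3,32/3] y:[0,16/3] z:[2,7] -> hit [3,16/3], descend [2, 7]
      N2 x:[3,32/3] y:[0,2] z:[2,11/2] -> miss, prune
      N7 x:[16/3,19/3] y:[14/3,16/3] z:[5,7] -> hit [16/3,16/3] leaf, test {P5@t=16/3}
  N4 x:[2/3,13] y:[-5/3,6] z:[-9,1/2] -> miss, prune

7 AABB tests over nodes [0, 1, 9, 20, 2, 7, 4]; 1 leaf entered; closest P5.

== RESULT ==
7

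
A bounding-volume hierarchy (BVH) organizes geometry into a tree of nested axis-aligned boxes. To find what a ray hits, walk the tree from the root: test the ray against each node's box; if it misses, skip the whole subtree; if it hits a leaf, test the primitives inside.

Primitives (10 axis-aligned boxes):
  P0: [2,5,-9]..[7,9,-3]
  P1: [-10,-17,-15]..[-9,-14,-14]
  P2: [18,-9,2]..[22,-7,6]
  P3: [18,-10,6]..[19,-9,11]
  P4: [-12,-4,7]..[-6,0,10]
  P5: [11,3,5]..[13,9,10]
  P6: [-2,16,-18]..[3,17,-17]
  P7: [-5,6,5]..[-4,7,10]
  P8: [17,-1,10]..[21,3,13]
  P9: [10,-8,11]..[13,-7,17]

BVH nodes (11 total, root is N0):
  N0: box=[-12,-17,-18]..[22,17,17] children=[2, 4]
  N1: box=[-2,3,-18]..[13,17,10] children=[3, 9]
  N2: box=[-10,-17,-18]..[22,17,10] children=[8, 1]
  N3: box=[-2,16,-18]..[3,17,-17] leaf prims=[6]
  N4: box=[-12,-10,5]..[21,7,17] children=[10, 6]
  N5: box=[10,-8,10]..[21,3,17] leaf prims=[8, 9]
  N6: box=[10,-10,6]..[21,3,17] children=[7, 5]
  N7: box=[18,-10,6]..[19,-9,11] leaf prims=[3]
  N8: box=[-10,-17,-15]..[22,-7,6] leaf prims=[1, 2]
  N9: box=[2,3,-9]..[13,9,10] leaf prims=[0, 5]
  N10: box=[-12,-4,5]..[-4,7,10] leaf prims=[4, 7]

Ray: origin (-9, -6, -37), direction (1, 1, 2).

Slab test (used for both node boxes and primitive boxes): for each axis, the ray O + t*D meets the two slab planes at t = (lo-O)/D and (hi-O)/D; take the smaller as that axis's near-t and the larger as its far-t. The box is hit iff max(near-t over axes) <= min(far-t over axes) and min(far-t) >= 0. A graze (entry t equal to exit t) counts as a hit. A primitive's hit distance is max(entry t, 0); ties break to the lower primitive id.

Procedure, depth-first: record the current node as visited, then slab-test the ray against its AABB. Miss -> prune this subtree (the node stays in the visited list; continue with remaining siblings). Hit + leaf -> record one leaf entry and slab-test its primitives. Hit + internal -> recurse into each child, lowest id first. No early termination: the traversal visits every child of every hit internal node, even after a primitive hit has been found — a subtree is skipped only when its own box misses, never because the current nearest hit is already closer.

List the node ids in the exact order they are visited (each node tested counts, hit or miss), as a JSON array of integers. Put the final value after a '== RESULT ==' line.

Walk:
N0 x:[-3,31] y:[-11,23] z:[19/2,27] -> hit [19/2,23], descend [2, 4]
  N2 x:[-1,31] y:[-11,23] z:[19/2,47/2] -> hit [19/2,23], descend [1, 8]
    N1 x:[7,22] y:[9,23] z:[19/2,47/2] -> hit [19/2,22], descend [3, 9]
      N3 x:[7,12] y:[22,23] z:[19/2,10] -> miss, prune
      N9 x:[11,22] y:[9,15] z:[14,47/2] -> hit [14,15] leaf, test {P0@t=14, P5(miss)}
    N8 x:[-1,31] y:[-11,-1] z:[11,43/2] -> miss, prune
  N4 x:[-3,30] y:[-4,13] z:[21,27] -> miss, prune

7 AABB tests over nodes [0, 2, 1, 3, 9, 8, 4]; 1 leaf entered; closest P0.

== RESULT ==
[0, 2, 1, 3, 9, 8, 4]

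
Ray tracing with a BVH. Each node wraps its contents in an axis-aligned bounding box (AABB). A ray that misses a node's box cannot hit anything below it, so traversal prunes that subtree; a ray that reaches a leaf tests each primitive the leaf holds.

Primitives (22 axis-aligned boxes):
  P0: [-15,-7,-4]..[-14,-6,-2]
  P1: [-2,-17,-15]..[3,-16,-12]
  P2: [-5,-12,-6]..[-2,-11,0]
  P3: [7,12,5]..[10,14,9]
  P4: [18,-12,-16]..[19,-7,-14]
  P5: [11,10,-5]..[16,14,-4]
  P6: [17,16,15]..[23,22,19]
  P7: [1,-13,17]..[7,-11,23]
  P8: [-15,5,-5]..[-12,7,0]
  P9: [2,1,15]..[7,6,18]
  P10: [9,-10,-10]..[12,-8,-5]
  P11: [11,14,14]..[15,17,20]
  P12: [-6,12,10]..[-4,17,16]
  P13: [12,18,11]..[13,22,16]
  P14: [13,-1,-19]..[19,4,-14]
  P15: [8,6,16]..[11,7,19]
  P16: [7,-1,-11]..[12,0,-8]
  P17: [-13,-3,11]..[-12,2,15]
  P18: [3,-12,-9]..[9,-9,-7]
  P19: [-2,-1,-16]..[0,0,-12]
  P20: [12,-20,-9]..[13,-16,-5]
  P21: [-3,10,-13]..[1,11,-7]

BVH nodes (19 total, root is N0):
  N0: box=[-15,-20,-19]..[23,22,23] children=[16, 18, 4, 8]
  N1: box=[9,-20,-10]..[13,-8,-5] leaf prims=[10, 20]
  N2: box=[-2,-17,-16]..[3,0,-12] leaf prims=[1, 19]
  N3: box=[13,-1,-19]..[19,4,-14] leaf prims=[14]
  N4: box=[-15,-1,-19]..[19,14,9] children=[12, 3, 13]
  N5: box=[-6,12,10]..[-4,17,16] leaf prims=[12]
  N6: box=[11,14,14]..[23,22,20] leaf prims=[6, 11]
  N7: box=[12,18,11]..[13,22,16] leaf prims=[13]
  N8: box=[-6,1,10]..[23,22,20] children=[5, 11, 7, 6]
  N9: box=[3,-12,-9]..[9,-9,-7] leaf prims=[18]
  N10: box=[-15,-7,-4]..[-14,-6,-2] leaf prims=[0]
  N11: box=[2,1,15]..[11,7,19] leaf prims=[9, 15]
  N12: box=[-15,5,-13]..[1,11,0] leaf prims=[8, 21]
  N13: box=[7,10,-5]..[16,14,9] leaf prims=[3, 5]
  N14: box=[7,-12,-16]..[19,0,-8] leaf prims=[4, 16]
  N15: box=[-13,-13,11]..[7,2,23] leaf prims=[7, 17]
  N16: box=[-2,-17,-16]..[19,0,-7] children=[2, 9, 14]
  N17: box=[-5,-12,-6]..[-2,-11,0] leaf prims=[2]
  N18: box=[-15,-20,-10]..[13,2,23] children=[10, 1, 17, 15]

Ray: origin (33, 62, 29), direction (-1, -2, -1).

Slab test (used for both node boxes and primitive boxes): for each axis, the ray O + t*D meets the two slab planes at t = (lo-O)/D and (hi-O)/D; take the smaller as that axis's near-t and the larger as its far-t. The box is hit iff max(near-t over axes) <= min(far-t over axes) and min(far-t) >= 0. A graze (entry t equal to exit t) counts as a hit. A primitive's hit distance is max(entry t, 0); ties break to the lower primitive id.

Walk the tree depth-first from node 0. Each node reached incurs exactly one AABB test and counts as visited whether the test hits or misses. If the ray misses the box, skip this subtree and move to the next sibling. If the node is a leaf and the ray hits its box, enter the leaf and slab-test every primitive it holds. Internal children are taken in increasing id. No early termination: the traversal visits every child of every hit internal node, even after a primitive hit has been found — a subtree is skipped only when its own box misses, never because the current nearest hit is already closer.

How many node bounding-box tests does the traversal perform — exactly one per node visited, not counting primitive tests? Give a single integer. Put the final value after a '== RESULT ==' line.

Walk:
N0 x:[10,48] y:[20,41] z:[6,48] -> hit [20,41], descend [4, 8, 16, 18]
  N4 x:[14,48] y:[24,63/2] z:[20,48] -> hit [24,63/2], descend [3, 12, 13]
    N3 x:[14,20] y:[29,63/2] z:[43,48] -> miss, prune
    N12 x:[32,48] y:[51/2,57/2] z:[29,42] -> miss, prune
    N13 x:[17,26] y:[24,26] z:[20,34] -> hit [24,26] leaf, test {P3@t=24, P5(miss)}
  N8 x:[10,39] y:[20,61/2] z:[9,19] -> miss, prune
  N16 x:[14,35] y:[31,79/2] z:[36,45] -> miss, prune
  N18 x:[20,48] y:[30,41] z:[6,39] -> hit [30,39], descend [1, 10, 15, 17]
    N1 x:[20,24] y:[35,41] z:[34,39] -> miss, prune
    N10 x:[47,48] y:[34,69/2] z:[31,33] -> miss, prune
    N15 x:[26,46] y:[30,75/2] z:[6,18] -> miss, prune
    N17 x:[35,38] y:[73/2,37] z:[29,35] -> miss, prune

12 AABB tests over nodes [0, 4, 3, 12, 13, 8, 16, 18, 1, 10, 15, 17]; 1 leaf entered; closest P3.

== RESULT ==
12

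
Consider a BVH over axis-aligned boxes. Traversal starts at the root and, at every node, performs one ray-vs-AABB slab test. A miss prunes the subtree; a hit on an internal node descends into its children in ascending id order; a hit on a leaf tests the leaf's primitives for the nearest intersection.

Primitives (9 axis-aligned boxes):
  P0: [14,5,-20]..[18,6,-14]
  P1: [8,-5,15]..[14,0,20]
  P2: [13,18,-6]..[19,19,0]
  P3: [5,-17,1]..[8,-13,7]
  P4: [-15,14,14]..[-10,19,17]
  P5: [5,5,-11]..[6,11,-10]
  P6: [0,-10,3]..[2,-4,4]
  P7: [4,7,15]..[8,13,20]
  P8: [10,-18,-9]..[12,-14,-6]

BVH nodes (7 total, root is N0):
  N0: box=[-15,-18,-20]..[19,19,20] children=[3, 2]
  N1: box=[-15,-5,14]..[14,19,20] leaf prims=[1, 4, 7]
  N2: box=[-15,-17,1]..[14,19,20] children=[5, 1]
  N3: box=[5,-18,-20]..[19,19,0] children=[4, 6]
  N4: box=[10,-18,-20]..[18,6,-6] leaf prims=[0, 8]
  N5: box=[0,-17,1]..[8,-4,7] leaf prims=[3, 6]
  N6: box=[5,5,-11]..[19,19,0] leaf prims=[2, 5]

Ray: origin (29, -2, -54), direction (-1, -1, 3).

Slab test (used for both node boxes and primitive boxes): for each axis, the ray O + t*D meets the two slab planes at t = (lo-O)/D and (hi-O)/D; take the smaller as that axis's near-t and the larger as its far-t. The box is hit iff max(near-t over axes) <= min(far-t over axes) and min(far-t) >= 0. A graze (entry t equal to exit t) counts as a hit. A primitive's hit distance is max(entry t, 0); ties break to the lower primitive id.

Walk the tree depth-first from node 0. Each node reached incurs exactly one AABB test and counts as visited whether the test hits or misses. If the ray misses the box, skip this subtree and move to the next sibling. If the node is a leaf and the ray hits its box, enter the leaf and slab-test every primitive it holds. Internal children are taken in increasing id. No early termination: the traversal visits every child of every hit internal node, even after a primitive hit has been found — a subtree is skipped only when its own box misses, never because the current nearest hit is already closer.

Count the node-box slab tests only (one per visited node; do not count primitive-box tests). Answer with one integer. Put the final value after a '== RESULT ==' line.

Traverse from the root:
N0 x:[10,44] y:[-21,16] z:[34/3,74/3] -> hit [34/3,16], descend [2, 3]
  N2 x:[15,44] y:[-21,15] z:[55/3,74/3] -> miss, prune
  N3 x:[10,24] y:[-21,16] z:[34/3,18] -> hit [34/3,16], descend [4, 6]
    N4 x:[11,19] y:[-8,16] z:[34/3,16] -> hit [34/3,16] leaf, test {P0(miss), P8(miss)}
    N6 x:[10,24] y:[-21,-7] z:[43/3,18] -> miss, prune

5 AABB tests over nodes [0, 2, 3, 4, 6]; 1 leaf entered; closest miss.

== RESULT ==
5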